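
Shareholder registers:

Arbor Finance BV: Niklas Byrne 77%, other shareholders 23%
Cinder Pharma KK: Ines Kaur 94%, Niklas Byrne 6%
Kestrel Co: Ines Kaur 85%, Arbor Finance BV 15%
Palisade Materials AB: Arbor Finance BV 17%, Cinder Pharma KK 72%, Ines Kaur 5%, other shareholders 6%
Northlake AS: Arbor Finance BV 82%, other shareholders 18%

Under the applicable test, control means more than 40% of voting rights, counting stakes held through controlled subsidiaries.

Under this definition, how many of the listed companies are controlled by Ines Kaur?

3

Ines holds 94% of Cinder, so Ines controls Cinder.
Ines holds 85% of Kestrel, so Ines controls Kestrel.
Cinder and Ines together hold 72% + 5% = 77% of Palisade, so Ines controls Palisade.
No other company's threshold is met.
Ines controls 3 companies.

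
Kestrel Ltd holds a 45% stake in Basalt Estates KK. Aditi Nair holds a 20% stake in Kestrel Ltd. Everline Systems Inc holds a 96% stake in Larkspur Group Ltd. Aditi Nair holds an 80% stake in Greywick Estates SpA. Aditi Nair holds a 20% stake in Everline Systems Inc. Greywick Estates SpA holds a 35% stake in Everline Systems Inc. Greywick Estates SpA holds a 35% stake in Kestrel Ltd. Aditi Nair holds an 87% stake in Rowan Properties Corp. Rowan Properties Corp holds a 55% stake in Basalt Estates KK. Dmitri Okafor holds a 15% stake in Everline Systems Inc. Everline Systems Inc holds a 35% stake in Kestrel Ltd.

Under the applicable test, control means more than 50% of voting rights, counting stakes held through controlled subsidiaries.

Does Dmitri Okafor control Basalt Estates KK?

No

Dmitri's largest direct stake is 15% in Everline, which does not meet the threshold, so Dmitri controls no company.
Neither Dmitri nor any entity Dmitri controls holds any voting interest in Basalt.
So Dmitri does not control Basalt.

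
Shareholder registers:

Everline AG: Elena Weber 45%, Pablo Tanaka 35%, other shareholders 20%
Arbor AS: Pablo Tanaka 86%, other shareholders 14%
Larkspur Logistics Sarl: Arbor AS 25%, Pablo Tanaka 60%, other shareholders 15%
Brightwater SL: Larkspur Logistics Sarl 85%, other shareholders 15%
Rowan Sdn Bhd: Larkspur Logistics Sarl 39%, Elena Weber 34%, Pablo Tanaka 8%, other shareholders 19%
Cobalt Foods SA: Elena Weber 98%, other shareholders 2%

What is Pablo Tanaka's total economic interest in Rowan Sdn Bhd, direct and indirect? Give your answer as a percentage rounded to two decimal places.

39.79%

Pablo reaches Rowan along 3 paths.
Via Arbor → Larkspur: 86% × 25% × 39% = 8.385%.
Via Larkspur: 60% × 39% = 23.4%.
Direct stake: 8% = 8%.
Total: 8.385% + 23.4% + 8% = 39.785%.
Rounded: 39.79%.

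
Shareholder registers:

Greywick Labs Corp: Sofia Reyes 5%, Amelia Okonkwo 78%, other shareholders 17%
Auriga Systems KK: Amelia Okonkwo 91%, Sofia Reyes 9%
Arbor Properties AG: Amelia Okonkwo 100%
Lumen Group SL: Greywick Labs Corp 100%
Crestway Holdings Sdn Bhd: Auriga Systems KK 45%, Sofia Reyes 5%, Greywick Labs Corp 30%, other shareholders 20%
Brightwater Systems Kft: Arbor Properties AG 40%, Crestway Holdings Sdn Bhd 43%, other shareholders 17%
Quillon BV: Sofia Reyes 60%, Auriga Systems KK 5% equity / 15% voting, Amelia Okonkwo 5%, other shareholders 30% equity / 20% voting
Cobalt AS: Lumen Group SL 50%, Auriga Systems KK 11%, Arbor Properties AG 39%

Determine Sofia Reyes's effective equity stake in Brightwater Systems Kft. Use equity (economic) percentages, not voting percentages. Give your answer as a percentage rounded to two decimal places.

Sofia reaches Brightwater along 3 paths.
Via Auriga → Crestway: 9% × 45% × 43% = 1.7415%.
Via Crestway: 5% × 43% = 2.15%.
Via Greywick → Crestway: 5% × 30% × 43% = 0.645%.
Total: 1.7415% + 2.15% + 0.645% = 4.5365%.
Rounded: 4.54%.

4.54%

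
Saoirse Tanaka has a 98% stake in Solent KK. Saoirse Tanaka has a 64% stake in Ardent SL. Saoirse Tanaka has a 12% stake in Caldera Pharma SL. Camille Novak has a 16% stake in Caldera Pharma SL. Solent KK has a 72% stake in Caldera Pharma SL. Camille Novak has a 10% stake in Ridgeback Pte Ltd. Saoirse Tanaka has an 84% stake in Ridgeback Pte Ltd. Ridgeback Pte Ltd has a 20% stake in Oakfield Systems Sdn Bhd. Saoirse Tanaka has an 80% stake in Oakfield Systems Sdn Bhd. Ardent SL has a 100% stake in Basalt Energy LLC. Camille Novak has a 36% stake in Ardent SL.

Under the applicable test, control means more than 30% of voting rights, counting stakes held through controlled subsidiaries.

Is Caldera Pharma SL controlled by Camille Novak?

No

Camille holds 36% of Ardent, so Camille controls Ardent.
Ardent holds 100% of Basalt, so Camille controls Basalt.
In Caldera, Camille's side holds only 16%, not > 30%.
So Camille does not control Caldera.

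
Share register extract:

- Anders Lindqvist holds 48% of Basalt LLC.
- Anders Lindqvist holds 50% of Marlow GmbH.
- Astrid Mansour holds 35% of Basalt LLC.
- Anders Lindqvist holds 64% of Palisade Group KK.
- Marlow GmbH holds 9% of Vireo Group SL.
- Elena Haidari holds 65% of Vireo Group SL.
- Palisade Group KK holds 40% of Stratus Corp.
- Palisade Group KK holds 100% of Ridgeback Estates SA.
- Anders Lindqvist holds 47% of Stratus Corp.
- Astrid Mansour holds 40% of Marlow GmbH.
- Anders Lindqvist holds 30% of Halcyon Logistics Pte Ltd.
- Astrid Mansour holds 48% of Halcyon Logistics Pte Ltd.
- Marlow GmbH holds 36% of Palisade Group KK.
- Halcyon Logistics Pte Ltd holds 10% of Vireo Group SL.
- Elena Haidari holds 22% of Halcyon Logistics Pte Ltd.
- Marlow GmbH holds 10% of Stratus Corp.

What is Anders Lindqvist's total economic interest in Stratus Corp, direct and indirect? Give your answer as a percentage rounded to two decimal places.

Anders reaches Stratus along 4 paths.
Via Marlow → Palisade: 50% × 36% × 40% = 7.2%.
Via Palisade: 64% × 40% = 25.6%.
Via Marlow: 50% × 10% = 5%.
Direct stake: 47% = 47%.
Total: 7.2% + 25.6% + 5% + 47% = 84.8%.
Rounded: 84.80%.

84.80%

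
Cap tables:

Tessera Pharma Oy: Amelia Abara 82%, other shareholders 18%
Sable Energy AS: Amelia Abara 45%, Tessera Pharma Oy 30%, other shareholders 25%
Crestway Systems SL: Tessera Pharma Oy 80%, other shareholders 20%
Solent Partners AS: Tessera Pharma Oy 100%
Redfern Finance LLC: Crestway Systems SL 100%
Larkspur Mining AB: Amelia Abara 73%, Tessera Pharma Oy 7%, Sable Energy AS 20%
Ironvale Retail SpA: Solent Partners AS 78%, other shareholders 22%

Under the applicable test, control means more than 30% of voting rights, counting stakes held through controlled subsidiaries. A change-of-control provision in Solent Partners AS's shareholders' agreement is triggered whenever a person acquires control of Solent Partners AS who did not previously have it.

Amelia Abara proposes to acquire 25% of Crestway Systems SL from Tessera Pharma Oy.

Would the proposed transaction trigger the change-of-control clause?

No

The purchase adds only to Amelia's holdings (Tessera's stake shrinks), so Amelia is the only person who could newly come to control Solent.
Amelia holds 82% of Tessera, so Amelia controls Tessera.
Tessera holds 100% of Solent, so Amelia controls Solent.
So Amelia already controls Solent before the transaction.
After the purchase, Amelia holds 25% of Crestway directly, and Tessera's stake falls to 55%.
Amelia controlled Solent already, so this is not a new person acquiring control; every other person's position is unchanged or reduced.
No new person acquires control, so the clause is not triggered.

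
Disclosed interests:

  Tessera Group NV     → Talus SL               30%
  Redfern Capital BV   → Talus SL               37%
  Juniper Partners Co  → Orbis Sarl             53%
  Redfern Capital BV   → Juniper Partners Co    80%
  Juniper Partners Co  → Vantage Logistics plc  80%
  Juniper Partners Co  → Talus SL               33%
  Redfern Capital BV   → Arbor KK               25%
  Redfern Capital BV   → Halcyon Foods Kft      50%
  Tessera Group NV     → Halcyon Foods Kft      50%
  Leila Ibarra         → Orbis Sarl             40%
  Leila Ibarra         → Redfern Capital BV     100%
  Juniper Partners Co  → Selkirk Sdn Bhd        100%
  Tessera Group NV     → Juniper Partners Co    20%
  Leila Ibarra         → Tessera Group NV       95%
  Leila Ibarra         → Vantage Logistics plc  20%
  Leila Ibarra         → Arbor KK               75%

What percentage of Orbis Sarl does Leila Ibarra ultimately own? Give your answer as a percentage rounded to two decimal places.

92.47%

Leila reaches Orbis along 3 paths.
Via Tessera → Juniper: 95% × 20% × 53% = 10.07%.
Via Redfern → Juniper: 100% × 80% × 53% = 42.4%.
Direct stake: 40% = 40%.
Total: 10.07% + 42.4% + 40% = 92.47%.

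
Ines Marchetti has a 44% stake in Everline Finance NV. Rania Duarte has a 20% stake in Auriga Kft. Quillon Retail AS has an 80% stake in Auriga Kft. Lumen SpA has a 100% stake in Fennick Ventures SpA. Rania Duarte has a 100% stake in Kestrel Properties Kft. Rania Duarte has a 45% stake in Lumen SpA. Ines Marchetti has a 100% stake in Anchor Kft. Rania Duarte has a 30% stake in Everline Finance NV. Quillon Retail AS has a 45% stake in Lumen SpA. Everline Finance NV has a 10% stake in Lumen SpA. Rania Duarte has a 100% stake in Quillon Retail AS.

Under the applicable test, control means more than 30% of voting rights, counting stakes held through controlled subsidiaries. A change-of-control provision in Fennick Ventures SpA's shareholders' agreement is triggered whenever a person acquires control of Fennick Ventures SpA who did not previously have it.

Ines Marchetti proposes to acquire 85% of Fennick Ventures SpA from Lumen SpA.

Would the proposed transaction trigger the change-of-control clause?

Yes

The purchase adds only to Ines's holdings (Lumen's stake shrinks), so Ines is the only person who could newly come to control Fennick.
Ines holds 44% of Everline, so Ines controls Everline.
Ines holds 100% of Anchor, so Ines controls Anchor.
Neither Ines nor any entity Ines controls holds any voting interest in Fennick.
So before the transaction, Ines does not control Fennick.
After the purchase, Ines holds 85% of Fennick directly, and Lumen's stake falls to 15%.
Ines holds 85% of Fennick, so Ines controls Fennick.
Ines did not control Fennick before and does after, so the clause is triggered.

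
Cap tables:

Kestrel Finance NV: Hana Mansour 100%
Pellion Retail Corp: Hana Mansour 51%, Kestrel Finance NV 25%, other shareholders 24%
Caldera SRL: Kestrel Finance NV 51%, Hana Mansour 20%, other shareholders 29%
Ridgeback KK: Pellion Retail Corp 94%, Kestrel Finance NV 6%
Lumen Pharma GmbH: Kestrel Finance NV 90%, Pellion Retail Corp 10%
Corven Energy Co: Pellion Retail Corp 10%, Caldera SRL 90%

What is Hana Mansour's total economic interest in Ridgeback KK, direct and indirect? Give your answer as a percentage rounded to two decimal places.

77.44%

Hana reaches Ridgeback along 3 paths.
Via Pellion: 51% × 94% = 47.94%.
Via Kestrel → Pellion: 100% × 25% × 94% = 23.5%.
Via Kestrel: 100% × 6% = 6%.
Total: 47.94% + 23.5% + 6% = 77.44%.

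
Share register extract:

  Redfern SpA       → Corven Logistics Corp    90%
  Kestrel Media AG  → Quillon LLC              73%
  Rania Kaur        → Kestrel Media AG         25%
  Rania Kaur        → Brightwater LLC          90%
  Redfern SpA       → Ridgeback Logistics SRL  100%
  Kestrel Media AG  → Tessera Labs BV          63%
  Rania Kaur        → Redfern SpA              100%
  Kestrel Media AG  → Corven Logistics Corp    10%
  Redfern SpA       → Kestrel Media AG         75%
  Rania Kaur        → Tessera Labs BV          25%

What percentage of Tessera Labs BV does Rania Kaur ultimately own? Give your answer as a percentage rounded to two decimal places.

Rania reaches Tessera along 3 paths.
Direct stake: 25% = 25%.
Via Redfern → Kestrel: 100% × 75% × 63% = 47.25%.
Via Kestrel: 25% × 63% = 15.75%.
Total: 25% + 47.25% + 15.75% = 88%.
Rounded: 88.00%.

88.00%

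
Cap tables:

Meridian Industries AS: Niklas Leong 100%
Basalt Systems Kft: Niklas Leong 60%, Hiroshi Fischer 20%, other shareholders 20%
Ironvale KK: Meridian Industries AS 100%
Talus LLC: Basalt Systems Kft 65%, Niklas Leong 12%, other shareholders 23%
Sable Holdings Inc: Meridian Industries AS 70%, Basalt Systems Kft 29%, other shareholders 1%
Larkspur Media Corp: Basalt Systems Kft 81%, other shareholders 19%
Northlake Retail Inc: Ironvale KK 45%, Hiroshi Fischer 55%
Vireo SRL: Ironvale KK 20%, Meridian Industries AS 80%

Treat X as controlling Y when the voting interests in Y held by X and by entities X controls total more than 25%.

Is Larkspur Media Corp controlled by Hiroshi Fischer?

No

Hiroshi holds 55% of Northlake, so Hiroshi controls Northlake.
Neither Hiroshi nor any entity Hiroshi controls holds any voting interest in Larkspur.
So Hiroshi does not control Larkspur.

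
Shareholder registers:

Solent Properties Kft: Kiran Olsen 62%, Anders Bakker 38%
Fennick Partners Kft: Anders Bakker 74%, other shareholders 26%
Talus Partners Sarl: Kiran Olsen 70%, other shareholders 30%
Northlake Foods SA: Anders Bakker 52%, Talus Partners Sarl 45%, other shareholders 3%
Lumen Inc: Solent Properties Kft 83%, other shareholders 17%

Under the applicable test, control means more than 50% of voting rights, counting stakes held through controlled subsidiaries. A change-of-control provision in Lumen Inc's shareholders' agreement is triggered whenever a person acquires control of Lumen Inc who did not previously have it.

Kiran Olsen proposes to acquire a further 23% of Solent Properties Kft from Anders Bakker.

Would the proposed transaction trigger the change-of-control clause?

No

The purchase adds only to Kiran's holdings (Anders's stake shrinks), so Kiran is the only person who could newly come to control Lumen.
Kiran holds 62% of Solent, so Kiran controls Solent.
Solent holds 83% of Lumen, so Kiran controls Lumen.
So Kiran already controls Lumen before the transaction.
After the purchase, Kiran's direct stake in Solent rises to 62% + 23% = 85%, and Anders's stake falls to 15%.
Kiran controlled Lumen already, so this is not a new person acquiring control; every other person's position is unchanged or reduced.
No new person acquires control, so the clause is not triggered.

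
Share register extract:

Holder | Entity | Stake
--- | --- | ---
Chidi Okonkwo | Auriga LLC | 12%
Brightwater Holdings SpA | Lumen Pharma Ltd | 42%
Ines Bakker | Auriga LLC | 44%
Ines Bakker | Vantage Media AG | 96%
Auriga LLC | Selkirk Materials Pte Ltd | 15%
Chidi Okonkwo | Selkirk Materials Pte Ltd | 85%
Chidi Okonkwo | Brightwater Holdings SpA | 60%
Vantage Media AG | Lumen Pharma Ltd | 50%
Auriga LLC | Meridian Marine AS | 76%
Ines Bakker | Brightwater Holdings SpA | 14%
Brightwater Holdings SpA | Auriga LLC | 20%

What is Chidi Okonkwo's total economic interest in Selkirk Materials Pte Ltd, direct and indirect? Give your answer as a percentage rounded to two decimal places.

88.60%

Chidi reaches Selkirk along 3 paths.
Via Auriga: 12% × 15% = 1.8%.
Via Brightwater → Auriga: 60% × 20% × 15% = 1.8%.
Direct stake: 85% = 85%.
Total: 1.8% + 1.8% + 85% = 88.6%.
Rounded: 88.60%.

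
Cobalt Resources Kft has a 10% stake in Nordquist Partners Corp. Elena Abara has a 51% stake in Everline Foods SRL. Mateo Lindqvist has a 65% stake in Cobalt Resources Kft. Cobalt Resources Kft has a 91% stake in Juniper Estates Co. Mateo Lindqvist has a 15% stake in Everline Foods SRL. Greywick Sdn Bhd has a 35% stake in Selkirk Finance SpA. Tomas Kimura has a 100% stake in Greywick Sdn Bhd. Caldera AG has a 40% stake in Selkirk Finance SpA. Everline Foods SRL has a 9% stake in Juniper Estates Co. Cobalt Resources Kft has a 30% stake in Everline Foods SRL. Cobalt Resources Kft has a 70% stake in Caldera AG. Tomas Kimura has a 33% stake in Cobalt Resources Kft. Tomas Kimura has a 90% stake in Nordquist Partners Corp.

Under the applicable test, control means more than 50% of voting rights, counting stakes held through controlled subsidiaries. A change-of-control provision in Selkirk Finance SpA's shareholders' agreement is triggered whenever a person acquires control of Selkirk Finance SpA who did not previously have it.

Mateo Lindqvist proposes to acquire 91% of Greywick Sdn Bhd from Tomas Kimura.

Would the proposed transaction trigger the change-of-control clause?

The purchase adds only to Mateo's holdings (Tomas's stake shrinks), so Mateo is the only person who could newly come to control Selkirk.
Mateo holds 65% of Cobalt, so Mateo controls Cobalt.
Cobalt holds 70% of Caldera, so Mateo controls Caldera.
Cobalt holds 91% of Juniper, so Mateo controls Juniper.
In Selkirk, Mateo's side holds only 40%, not > 50%.
So before the transaction, Mateo does not control Selkirk.
After the purchase, Mateo holds 91% of Greywick directly, and Tomas's stake falls to 9%.
Mateo holds 91% of Greywick, so Mateo controls Greywick.
Greywick and Caldera together hold 35% + 40% = 75% of Selkirk, so Mateo controls Selkirk.
Mateo did not control Selkirk before and does after, so the clause is triggered.

Yes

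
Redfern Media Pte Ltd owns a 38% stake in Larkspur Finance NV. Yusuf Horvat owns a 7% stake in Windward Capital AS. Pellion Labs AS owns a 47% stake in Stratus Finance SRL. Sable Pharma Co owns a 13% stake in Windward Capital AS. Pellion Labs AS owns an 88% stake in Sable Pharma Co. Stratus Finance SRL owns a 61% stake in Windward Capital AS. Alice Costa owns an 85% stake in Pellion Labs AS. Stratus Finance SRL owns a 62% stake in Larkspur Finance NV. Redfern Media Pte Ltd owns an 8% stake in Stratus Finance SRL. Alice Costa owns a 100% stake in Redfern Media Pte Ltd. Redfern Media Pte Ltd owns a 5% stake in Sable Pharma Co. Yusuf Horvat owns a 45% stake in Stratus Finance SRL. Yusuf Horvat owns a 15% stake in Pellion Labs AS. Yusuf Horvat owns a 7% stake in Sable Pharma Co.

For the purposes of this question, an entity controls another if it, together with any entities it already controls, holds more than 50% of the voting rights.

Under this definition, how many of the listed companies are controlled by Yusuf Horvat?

Yusuf's largest direct stake is 45% in Stratus, which does not meet the threshold.
Yusuf controls 0 companies.

0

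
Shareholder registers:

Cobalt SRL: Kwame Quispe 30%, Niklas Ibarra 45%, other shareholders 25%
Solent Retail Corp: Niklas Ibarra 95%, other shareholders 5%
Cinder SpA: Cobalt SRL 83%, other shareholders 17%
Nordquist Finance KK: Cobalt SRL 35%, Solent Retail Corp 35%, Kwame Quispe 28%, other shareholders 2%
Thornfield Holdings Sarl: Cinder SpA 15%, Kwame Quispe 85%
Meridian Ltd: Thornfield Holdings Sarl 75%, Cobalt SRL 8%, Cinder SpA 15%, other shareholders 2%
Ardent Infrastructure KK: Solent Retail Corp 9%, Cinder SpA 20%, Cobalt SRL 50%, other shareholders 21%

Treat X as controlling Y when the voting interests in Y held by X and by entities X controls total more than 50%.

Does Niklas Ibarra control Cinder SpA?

No

Niklas holds 95% of Solent, so Niklas controls Solent.
Neither Niklas nor any entity Niklas controls holds any voting interest in Cinder.
So Niklas does not control Cinder.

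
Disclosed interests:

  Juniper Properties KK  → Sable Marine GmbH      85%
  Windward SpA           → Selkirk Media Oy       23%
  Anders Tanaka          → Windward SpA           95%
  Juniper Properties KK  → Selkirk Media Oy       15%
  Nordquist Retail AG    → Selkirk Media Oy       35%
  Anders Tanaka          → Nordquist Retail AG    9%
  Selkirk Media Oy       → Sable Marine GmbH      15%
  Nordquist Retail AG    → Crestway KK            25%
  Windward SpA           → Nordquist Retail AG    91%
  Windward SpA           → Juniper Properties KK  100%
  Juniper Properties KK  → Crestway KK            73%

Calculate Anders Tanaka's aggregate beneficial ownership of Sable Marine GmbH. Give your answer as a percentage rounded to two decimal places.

91.18%

Anders reaches Sable along 5 paths.
Via Windward → Juniper → Selkirk: 95% × 100% × 15% × 15% = 2.1375%.
Via Nordquist → Selkirk: 9% × 35% × 15% = 0.4725%.
Via Windward → Nordquist → Selkirk: 95% × 91% × 35% × 15% = 4.538625%.
Via Windward → Selkirk: 95% × 23% × 15% = 3.2775%.
Via Windward → Juniper: 95% × 100% × 85% = 80.75%.
Total: 2.1375% + 0.4725% + 4.538625% + 3.2775% + 80.75% = 91.176125%.
Rounded: 91.18%.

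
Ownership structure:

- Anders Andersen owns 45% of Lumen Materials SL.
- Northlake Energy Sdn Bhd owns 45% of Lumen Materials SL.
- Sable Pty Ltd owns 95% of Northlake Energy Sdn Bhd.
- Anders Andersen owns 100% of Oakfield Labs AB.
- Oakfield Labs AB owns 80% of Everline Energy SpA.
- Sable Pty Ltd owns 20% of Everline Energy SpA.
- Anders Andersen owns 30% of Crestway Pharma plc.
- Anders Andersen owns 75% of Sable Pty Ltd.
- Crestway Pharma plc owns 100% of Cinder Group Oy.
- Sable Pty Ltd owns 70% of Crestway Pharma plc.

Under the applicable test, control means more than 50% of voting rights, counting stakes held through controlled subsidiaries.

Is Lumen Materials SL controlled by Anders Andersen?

Yes

Anders holds 75% of Sable, so Anders controls Sable.
Sable holds 95% of Northlake, so Anders controls Northlake.
Northlake and Anders together hold 45% + 45% = 90% of Lumen, so Anders controls Lumen.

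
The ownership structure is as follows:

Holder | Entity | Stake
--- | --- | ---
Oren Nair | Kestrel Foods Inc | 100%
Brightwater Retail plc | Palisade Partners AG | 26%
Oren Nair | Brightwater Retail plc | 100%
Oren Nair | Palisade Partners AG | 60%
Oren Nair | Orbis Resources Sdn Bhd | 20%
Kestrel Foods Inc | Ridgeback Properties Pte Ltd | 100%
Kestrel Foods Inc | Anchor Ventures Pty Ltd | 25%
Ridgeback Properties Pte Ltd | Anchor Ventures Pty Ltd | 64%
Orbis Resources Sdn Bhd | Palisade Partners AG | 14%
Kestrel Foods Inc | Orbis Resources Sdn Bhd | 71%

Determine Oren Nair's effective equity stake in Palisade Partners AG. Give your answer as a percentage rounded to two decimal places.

98.74%

Oren reaches Palisade along 4 paths.
Direct stake: 60% = 60%.
Via Kestrel → Orbis: 100% × 71% × 14% = 9.94%.
Via Orbis: 20% × 14% = 2.8%.
Via Brightwater: 100% × 26% = 26%.
Total: 60% + 9.94% + 2.8% + 26% = 98.74%.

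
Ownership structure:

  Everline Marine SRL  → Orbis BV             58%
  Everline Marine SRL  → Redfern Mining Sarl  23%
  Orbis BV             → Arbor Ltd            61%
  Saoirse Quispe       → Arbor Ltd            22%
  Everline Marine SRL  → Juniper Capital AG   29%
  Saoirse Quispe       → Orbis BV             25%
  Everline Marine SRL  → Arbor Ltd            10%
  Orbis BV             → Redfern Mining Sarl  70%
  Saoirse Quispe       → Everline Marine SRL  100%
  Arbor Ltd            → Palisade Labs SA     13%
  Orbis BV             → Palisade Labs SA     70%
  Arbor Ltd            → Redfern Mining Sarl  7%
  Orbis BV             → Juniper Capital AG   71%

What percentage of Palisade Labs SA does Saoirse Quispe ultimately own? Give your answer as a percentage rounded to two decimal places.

Saoirse reaches Palisade along 6 paths.
Via Orbis: 25% × 70% = 17.5%.
Via Everline → Orbis: 100% × 58% × 70% = 40.6%.
Via Orbis → Arbor: 25% × 61% × 13% = 1.9825%.
Via Everline → Orbis → Arbor: 100% × 58% × 61% × 13% = 4.5994%.
Via Everline → Arbor: 100% × 10% × 13% = 1.3%.
Via Arbor: 22% × 13% = 2.86%.
Total: 17.5% + 40.6% + 1.9825% + 4.5994% + 1.3% + 2.86% = 68.8419%.
Rounded: 68.84%.

68.84%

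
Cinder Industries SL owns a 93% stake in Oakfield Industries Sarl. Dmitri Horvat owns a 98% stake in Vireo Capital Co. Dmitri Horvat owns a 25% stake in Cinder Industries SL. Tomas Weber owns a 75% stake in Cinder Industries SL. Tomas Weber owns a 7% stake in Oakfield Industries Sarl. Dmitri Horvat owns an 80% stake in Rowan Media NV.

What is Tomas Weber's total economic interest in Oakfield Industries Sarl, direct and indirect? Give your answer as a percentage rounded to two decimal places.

76.75%

Tomas reaches Oakfield along 2 paths.
Direct stake: 7% = 7%.
Via Cinder: 75% × 93% = 69.75%.
Total: 7% + 69.75% = 76.75%.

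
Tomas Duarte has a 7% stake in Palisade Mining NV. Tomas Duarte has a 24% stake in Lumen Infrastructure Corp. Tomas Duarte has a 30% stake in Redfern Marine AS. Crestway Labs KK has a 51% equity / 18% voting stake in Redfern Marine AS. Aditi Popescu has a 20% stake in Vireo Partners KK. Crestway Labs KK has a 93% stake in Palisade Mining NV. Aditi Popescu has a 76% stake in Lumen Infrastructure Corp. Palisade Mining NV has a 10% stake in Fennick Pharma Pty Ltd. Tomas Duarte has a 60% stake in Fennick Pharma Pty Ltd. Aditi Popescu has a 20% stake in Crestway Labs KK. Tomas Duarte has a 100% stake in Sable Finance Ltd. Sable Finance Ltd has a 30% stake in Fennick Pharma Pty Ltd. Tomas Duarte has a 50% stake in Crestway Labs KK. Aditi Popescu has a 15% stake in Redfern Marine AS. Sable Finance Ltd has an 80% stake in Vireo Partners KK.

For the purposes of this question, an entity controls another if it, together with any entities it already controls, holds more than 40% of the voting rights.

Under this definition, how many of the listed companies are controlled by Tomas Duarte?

Tomas holds 50% of Crestway, so Tomas controls Crestway.
Tomas holds 100% of Sable, so Tomas controls Sable.
Sable holds 80% of Vireo, so Tomas controls Vireo.
Tomas and Crestway together hold 7% + 93% = 100% of Palisade, so Tomas controls Palisade.
Crestway and Tomas together hold 18% + 30% = 48% of Redfern, so Tomas controls Redfern.
Sable and Tomas and Palisade together hold 30% + 60% + 10% = 100% of Fennick, so Tomas controls Fennick.
No other company's threshold is met.
Tomas controls 6 companies.

6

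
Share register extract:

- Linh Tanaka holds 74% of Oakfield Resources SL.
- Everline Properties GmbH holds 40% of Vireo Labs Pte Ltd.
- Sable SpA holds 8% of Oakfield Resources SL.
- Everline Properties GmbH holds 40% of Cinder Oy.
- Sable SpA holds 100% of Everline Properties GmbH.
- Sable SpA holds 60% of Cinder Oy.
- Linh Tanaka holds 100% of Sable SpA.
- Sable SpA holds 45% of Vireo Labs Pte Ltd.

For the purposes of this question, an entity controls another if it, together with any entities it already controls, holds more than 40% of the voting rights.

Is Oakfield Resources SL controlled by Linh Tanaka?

Linh holds 100% of Sable, so Linh controls Sable.
Linh and Sable together hold 74% + 8% = 82% of Oakfield, so Linh controls Oakfield.

Yes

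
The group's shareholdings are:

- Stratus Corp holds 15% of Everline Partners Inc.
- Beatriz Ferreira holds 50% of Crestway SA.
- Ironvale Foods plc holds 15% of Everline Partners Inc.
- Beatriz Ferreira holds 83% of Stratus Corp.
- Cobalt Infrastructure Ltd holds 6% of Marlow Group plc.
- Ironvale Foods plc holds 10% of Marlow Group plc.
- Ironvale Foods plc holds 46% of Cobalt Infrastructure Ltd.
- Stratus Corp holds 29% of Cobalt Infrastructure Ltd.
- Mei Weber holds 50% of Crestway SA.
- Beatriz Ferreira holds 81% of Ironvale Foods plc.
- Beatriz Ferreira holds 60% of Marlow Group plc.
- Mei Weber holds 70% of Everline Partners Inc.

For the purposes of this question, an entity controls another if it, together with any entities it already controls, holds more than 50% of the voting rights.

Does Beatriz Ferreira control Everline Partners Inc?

Beatriz holds 81% of Ironvale, so Beatriz controls Ironvale.
Beatriz holds 83% of Stratus, so Beatriz controls Stratus.
Ironvale and Stratus together hold 46% + 29% = 75% of Cobalt, so Beatriz controls Cobalt.
Beatriz and Ironvale and Cobalt together hold 60% + 10% + 6% = 76% of Marlow, so Beatriz controls Marlow.
In Everline, Beatriz's side holds only 15% + 15% = 30%, not > 50%.
So Beatriz does not control Everline.

No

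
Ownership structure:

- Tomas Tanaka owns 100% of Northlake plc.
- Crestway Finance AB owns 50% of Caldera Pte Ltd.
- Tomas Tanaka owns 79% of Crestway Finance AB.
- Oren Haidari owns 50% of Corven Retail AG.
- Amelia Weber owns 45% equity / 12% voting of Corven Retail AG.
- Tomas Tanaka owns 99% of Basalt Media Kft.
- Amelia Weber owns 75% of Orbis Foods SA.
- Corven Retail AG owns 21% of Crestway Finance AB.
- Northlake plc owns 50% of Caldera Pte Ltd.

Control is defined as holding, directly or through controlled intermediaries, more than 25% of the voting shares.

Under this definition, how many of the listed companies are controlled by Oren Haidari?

1

Oren holds 50% of Corven, so Oren controls Corven.
No other company's threshold is met.
Oren controls 1 company.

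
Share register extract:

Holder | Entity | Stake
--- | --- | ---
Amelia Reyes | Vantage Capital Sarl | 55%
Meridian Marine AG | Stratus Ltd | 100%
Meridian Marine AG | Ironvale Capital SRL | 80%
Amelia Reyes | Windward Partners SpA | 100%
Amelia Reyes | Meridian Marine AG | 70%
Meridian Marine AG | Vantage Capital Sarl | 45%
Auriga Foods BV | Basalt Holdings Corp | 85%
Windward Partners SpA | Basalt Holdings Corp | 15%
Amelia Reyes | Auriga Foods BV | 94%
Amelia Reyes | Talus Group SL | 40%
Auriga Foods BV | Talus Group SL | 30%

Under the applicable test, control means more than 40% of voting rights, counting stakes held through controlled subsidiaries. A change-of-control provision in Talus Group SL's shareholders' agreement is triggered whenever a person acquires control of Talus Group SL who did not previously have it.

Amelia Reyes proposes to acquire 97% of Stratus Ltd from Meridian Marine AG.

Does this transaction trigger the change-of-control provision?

The purchase adds only to Amelia's holdings (Meridian's stake shrinks), so Amelia is the only person who could newly come to control Talus.
Amelia holds 94% of Auriga, so Amelia controls Auriga.
Auriga and Amelia together hold 30% + 40% = 70% of Talus, so Amelia controls Talus.
So Amelia already controls Talus before the transaction.
After the purchase, Amelia holds 97% of Stratus directly, and Meridian's stake falls to 3%.
Amelia controlled Talus already, so this is not a new person acquiring control; every other person's position is unchanged or reduced.
No new person acquires control, so the clause is not triggered.

No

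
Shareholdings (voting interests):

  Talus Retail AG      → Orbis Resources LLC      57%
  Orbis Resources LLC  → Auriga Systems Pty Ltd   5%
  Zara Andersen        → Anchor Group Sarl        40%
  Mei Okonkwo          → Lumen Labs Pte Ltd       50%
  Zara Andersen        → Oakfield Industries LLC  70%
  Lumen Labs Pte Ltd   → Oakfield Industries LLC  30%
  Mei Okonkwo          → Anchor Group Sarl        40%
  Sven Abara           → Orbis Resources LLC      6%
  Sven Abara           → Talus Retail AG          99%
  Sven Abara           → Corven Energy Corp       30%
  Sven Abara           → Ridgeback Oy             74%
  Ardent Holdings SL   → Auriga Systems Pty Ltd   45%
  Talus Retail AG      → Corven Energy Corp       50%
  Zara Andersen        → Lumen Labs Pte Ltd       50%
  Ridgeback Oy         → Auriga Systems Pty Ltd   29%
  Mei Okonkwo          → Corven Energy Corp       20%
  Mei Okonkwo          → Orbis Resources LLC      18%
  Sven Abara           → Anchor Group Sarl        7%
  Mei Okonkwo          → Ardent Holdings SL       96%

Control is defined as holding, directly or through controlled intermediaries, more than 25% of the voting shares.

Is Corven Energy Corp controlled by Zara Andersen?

Zara holds 40% of Anchor, so Zara controls Anchor.
Zara holds 50% of Lumen, so Zara controls Lumen.
Lumen and Zara together hold 30% + 70% = 100% of Oakfield, so Zara controls Oakfield.
Neither Zara nor any entity Zara controls holds any voting interest in Corven.
So Zara does not control Corven.

No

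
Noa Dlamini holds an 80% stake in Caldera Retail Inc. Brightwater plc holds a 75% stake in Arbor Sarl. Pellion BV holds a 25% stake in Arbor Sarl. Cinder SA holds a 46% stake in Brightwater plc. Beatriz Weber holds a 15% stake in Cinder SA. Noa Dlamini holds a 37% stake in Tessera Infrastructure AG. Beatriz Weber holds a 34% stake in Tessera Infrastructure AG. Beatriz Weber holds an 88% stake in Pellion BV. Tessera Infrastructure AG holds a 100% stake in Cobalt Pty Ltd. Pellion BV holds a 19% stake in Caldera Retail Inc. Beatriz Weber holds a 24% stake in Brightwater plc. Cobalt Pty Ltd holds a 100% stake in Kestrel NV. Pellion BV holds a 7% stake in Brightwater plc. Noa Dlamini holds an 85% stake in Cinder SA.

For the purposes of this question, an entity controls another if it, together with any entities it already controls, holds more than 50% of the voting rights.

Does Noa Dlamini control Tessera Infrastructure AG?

No

Noa holds 85% of Cinder, so Noa controls Cinder.
Noa holds 80% of Caldera, so Noa controls Caldera.
In Tessera, Noa's side holds only 37%, not > 50%.
So Noa does not control Tessera.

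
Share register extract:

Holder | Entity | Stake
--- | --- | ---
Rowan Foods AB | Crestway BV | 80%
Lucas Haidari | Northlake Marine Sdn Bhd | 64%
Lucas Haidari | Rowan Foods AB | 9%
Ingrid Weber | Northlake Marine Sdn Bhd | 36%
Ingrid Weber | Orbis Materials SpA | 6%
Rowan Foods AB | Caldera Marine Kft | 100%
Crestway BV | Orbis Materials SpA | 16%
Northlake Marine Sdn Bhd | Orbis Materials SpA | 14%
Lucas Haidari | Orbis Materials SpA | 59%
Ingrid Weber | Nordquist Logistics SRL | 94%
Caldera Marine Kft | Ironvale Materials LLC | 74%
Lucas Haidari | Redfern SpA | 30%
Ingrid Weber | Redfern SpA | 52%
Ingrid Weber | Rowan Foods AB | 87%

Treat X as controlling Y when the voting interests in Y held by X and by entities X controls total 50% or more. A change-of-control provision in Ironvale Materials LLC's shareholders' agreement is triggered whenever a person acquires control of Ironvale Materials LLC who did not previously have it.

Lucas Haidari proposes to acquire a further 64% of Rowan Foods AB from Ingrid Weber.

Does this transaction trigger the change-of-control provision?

Yes

The purchase adds only to Lucas's holdings (Ingrid's stake shrinks), so Lucas is the only person who could newly come to control Ironvale.
Lucas holds 64% of Northlake, so Lucas controls Northlake.
Lucas and Northlake together hold 59% + 14% = 73% of Orbis, so Lucas controls Orbis.
Neither Lucas nor any entity Lucas controls holds any voting interest in Ironvale.
So before the transaction, Lucas does not control Ironvale.
After the purchase, Lucas's direct stake in Rowan rises to 9% + 64% = 73%, and Ingrid's stake falls to 23%.
Lucas holds 73% of Rowan, so Lucas controls Rowan.
Rowan holds 100% of Caldera, so Lucas controls Caldera.
Caldera holds 74% of Ironvale, so Lucas controls Ironvale.
Lucas did not control Ironvale before and does after, so the clause is triggered.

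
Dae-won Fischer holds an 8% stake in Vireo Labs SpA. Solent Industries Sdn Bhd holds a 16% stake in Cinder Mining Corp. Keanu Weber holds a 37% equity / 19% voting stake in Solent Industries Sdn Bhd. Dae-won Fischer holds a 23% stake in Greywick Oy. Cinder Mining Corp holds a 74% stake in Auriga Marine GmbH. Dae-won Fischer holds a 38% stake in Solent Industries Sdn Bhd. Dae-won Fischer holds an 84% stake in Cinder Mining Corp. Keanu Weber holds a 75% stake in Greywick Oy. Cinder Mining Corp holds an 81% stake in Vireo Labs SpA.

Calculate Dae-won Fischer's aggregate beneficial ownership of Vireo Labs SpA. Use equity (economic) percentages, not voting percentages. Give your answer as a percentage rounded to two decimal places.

80.96%

Dae-won reaches Vireo along 3 paths.
Via Cinder: 84% × 81% = 68.04%.
Via Solent → Cinder: 38% × 16% × 81% = 4.9248%.
Direct stake: 8% = 8%.
Total: 68.04% + 4.9248% + 8% = 80.9648%.
Rounded: 80.96%.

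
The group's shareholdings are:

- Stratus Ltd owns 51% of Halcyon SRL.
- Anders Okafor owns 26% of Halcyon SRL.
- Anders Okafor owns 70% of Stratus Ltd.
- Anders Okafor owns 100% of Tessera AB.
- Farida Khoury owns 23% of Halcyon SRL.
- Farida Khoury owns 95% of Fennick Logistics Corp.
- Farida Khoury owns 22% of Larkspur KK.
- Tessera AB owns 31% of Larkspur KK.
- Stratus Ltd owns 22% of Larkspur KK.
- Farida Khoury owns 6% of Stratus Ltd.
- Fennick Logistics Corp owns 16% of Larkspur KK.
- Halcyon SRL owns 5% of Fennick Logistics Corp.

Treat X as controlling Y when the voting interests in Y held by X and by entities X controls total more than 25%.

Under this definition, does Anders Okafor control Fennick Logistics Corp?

Anders holds 100% of Tessera, so Anders controls Tessera.
Anders holds 70% of Stratus, so Anders controls Stratus.
Anders and Stratus together hold 26% + 51% = 77% of Halcyon, so Anders controls Halcyon.
Tessera and Stratus together hold 31% + 22% = 53% of Larkspur, so Anders controls Larkspur.
In Fennick, Anders's side holds only 5%, not > 25%.
So Anders does not control Fennick.

No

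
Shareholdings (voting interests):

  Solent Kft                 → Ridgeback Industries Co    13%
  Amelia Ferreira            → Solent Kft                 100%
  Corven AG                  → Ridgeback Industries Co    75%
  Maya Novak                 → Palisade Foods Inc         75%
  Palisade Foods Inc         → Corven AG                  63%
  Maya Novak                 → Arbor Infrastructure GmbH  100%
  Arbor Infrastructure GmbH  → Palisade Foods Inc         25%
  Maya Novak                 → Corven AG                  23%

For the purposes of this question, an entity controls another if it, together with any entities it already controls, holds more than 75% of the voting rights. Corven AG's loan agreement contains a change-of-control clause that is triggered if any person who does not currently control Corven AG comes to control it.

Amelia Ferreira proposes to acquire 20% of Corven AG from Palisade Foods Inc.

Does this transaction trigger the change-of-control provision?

The purchase adds only to Amelia's holdings (Palisade's stake shrinks), so Amelia is the only person who could newly come to control Corven.
Amelia holds 100% of Solent, so Amelia controls Solent.
Neither Amelia nor any entity Amelia controls holds any voting interest in Corven.
So before the transaction, Amelia does not control Corven.
After the purchase, Amelia holds 20% of Corven directly, and Palisade's stake falls to 43%.
After the transaction, Amelia's side holds 20% of Corven, not > 75%, so Amelia still does not control Corven.
No new person acquires control, so the clause is not triggered.

No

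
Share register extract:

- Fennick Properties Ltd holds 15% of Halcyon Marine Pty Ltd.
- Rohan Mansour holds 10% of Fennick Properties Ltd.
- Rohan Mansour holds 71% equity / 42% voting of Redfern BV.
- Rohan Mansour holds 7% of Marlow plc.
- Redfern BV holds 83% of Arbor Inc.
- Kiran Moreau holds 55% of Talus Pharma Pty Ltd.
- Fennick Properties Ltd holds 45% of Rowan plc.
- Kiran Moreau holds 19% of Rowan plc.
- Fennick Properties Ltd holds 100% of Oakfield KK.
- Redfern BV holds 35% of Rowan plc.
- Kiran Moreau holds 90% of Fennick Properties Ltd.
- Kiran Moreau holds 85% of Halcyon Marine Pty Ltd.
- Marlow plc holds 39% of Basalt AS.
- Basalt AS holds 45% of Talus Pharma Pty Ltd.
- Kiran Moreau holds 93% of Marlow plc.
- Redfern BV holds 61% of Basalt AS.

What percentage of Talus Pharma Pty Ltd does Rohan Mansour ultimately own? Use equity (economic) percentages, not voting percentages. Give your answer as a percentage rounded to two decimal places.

Rohan reaches Talus along 2 paths.
Via Marlow → Basalt: 7% × 39% × 45% = 1.2285%.
Via Redfern → Basalt: 71% × 61% × 45% = 19.4895%.
Total: 1.2285% + 19.4895% = 20.718%.
Rounded: 20.72%.

20.72%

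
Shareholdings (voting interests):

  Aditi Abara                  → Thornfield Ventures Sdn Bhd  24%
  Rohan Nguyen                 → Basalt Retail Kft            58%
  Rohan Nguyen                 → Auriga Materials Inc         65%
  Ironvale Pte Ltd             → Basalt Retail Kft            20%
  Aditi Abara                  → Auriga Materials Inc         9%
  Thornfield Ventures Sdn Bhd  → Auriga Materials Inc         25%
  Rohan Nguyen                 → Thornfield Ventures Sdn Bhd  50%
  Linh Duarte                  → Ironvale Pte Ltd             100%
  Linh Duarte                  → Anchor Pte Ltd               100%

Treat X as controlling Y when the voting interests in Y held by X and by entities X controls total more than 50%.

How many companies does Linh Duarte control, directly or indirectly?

2

Linh holds 100% of Ironvale, so Linh controls Ironvale.
Linh holds 100% of Anchor, so Linh controls Anchor.
No other company's threshold is met.
Linh controls 2 companies.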